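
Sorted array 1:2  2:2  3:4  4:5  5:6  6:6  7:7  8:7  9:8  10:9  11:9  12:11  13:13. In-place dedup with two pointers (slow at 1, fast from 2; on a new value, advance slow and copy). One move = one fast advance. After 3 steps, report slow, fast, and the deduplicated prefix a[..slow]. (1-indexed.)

(s=1,f=2) a[fast]=2=a[slow] dup → fast++
(s=1,f=3) a[fast]=4≠a[slow]=2 write a[2]=4 → slow++,fast++
(s=2,f=4) a[fast]=5≠a[slow]=4 write a[3]=5 → slow++,fast++

slow=3, fast=5, prefix=[2, 4, 5]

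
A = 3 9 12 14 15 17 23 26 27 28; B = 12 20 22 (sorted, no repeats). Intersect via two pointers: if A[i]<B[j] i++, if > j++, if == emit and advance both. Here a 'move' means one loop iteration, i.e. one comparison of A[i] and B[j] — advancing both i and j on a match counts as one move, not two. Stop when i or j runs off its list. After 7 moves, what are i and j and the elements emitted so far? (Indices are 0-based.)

i=6, j=2, emitted=[12]

i=0 j=0: 3<12, i++
i=1 j=0: 9<12, i++
i=2 j=0: 12==12 emit, i++,j++
i=3 j=1: 14<20, i++
i=4 j=1: 15<20, i++
i=5 j=1: 17<20, i++
i=6 j=1: 23>20, j++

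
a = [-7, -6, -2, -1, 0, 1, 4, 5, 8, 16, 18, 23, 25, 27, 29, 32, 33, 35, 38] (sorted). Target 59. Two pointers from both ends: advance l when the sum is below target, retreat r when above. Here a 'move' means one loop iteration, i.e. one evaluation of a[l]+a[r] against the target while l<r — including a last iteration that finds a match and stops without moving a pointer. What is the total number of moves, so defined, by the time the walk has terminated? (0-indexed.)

l=0 r=18: -7+38=31 <59, l++
l=1 r=18: -6+38=32 <59, l++
l=2 r=18: -2+38=36 <59, l++
l=3 r=18: -1+38=37 <59, l++
l=4 r=18: 0+38=38 <59, l++
l=5 r=18: 1+38=39 <59, l++
l=6 r=18: 4+38=42 <59, l++
l=7 r=18: 5+38=43 <59, l++
l=8 r=18: 8+38=46 <59, l++
l=9 r=18: 16+38=54 <59, l++
l=10 r=18: 18+38=56 <59, l++
l=11 r=18: 23+38=61 >59, r--
l=11 r=17: 23+35=58 <59, l++
l=12 r=17: 25+35=60 >59, r--
l=12 r=16: 25+33=58 <59, l++
l=13 r=16: 27+33=60 >59, r--
l=13 r=15: 27+32=59, found

17 moves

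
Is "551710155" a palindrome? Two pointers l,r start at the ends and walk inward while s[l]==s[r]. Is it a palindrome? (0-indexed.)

not a palindrome (mismatch at 3,5)

l=0 r=8: '5'=='5', l++,r--
l=1 r=7: '5'=='5', l++,r--
l=2 r=6: '1'=='1', l++,r--
l=3 r=5: '7'!='0', stop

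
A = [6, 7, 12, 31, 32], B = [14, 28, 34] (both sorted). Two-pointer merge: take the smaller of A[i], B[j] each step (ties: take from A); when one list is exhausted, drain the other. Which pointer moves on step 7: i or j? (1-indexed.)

i

[i=1,j=1] A[i]=6<=B[j]=14 take 6 → i++
[i=2,j=1] A[i]=7<=B[j]=14 take 7 → i++
[i=3,j=1] A[i]=12<=B[j]=14 take 12 → i++
[i=4,j=1] A[i]=31>B[j]=14 take 14 → j++
[i=4,j=2] A[i]=31>B[j]=28 take 28 → j++
[i=4,j=3] A[i]=31<=B[j]=34 take 31 → i++
[i=5,j=3] A[i]=32<=B[j]=34 take 32 → i++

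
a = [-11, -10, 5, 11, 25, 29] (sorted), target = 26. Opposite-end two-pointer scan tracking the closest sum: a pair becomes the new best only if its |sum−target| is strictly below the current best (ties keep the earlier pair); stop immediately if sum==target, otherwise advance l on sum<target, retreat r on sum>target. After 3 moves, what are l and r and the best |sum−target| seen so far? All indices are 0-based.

l=2, r=4, best |Δ|=7

l=0 r=5: -11+29=18 d=8 *, l++
l=1 r=5: -10+29=19 d=7 *, l++
l=2 r=5: 5+29=34 d=8, r--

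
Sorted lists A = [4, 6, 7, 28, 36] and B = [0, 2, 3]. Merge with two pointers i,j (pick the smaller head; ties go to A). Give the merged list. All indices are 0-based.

[0, 2, 3, 4, 6, 7, 28, 36]

[i=0,j=0] A[i]=4>B[j]=0 take 0 → j++
[i=0,j=1] A[i]=4>B[j]=2 take 2 → j++
[i=0,j=2] A[i]=4>B[j]=3 take 3 → j++
[i=0,j=3] B done, take A[i]=4 → i++
[i=1,j=3] B done, take A[i]=6 → i++
[i=2,j=3] B done, take A[i]=7 → i++
[i=3,j=3] B done, take A[i]=28 → i++
[i=4,j=3] B done, take A[i]=36 → i++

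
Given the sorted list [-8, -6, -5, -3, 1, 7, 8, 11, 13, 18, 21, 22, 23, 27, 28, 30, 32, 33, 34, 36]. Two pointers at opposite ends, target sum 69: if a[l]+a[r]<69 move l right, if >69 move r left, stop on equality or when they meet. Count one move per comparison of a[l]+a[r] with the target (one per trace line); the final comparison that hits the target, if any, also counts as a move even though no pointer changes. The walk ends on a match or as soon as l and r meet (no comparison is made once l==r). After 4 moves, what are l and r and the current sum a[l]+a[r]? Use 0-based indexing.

l=4, r=19, sum=37

l=0 r=19: -8+36=28 <69, l++
l=1 r=19: -6+36=30 <69, l++
l=2 r=19: -5+36=31 <69, l++
l=3 r=19: -3+36=33 <69, l++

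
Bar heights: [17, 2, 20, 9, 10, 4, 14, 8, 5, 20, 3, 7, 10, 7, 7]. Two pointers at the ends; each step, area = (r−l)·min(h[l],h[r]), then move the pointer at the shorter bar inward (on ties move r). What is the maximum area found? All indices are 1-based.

l=1 r=15: min(17,7)*14=98 best=98 *, r--
l=1 r=14: min(17,7)*13=91 best=98, r--
l=1 r=13: min(17,10)*12=120 best=120 *, r--
l=1 r=12: min(17,7)*11=77 best=120, r--
l=1 r=11: min(17,3)*10=30 best=120, r--
l=1 r=10: min(17,20)*9=153 best=153 *, l++
l=2 r=10: min(2,20)*8=16 best=153, l++
l=3 r=10: min(20,20)*7=140 best=153, r--
l=3 r=9: min(20,5)*6=30 best=153, r--
l=3 r=8: min(20,8)*5=40 best=153, r--
l=3 r=7: min(20,14)*4=56 best=153, r--
l=3 r=6: min(20,4)*3=12 best=153, r--
l=3 r=5: min(20,10)*2=20 best=153, r--
l=3 r=4: min(20,9)*1=9 best=153, r--

max area = 153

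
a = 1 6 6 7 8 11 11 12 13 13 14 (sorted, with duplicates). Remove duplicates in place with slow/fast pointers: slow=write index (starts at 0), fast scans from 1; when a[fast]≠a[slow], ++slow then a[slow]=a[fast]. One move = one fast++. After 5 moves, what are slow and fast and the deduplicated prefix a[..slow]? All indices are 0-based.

slow=0 fast=1: a[fast]=6≠a[slow]=1 write a[1]=6, slow++,fast++
slow=1 fast=2: a[fast]=6=a[slow] dup, fast++
slow=1 fast=3: a[fast]=7≠a[slow]=6 write a[2]=7, slow++,fast++
slow=2 fast=4: a[fast]=8≠a[slow]=7 write a[3]=8, slow++,fast++
slow=3 fast=5: a[fast]=11≠a[slow]=8 write a[4]=11, slow++,fast++

slow=4, fast=6, prefix=[1, 6, 7, 8, 11]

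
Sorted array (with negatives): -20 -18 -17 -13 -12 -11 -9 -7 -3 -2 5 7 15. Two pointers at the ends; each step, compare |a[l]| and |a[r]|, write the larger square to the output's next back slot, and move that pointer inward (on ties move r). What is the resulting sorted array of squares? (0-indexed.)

[0,12] |-20|>|15| out[12]=400 → l++
[1,12] |-18|>|15| out[11]=324 → l++
[2,12] |-17|>|15| out[10]=289 → l++
[3,12] |-13|<=|15| out[9]=225 → r--
[3,11] |-13|>|7| out[8]=169 → l++
[4,11] |-12|>|7| out[7]=144 → l++
[5,11] |-11|>|7| out[6]=121 → l++
[6,11] |-9|>|7| out[5]=81 → l++
[7,11] |-7|<=|7| out[4]=49 → r--
[7,10] |-7|>|5| out[3]=49 → l++
[8,10] |-3|<=|5| out[2]=25 → r--
[8,9] |-3|>|-2| out[1]=9 → l++
[9,9] |-2|<=|-2| out[0]=4 → r--

[4, 9, 25, 49, 49, 81, 121, 144, 169, 225, 289, 324, 400]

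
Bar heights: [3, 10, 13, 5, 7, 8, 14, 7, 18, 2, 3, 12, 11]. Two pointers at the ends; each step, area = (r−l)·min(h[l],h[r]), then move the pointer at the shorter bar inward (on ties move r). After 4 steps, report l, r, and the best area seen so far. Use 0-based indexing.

l=2, r=10, best area=110

l=0 r=12: min(3,11)*12=36 best=36 *, l++
l=1 r=12: min(10,11)*11=110 best=110 *, l++
l=2 r=12: min(13,11)*10=110 best=110, r--
l=2 r=11: min(13,12)*9=108 best=110, r--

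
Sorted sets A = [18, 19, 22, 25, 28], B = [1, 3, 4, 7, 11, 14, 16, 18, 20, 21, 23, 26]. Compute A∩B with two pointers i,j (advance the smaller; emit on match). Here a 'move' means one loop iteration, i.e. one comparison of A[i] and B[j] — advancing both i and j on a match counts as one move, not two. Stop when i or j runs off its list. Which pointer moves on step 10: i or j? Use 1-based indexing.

j

[i=1,j=1] 18>1 → j++
[i=1,j=2] 18>3 → j++
[i=1,j=3] 18>4 → j++
[i=1,j=4] 18>7 → j++
[i=1,j=5] 18>11 → j++
[i=1,j=6] 18>14 → j++
[i=1,j=7] 18>16 → j++
[i=1,j=8] 18==18 emit → i++,j++
[i=2,j=9] 19<20 → i++
[i=3,j=9] 22>20 → j++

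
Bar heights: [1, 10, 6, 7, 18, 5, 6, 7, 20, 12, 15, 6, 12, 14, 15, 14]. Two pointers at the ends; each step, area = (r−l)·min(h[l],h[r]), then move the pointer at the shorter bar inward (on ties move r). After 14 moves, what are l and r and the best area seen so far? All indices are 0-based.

l=0 r=15: min(1,14)*15=15 best=15 *, l++
l=1 r=15: min(10,14)*14=140 best=140 *, l++
l=2 r=15: min(6,14)*13=78 best=140, l++
l=3 r=15: min(7,14)*12=84 best=140, l++
l=4 r=15: min(18,14)*11=154 best=154 *, r--
l=4 r=14: min(18,15)*10=150 best=154, r--
l=4 r=13: min(18,14)*9=126 best=154, r--
l=4 r=12: min(18,12)*8=96 best=154, r--
l=4 r=11: min(18,6)*7=42 best=154, r--
l=4 r=10: min(18,15)*6=90 best=154, r--
l=4 r=9: min(18,12)*5=60 best=154, r--
l=4 r=8: min(18,20)*4=72 best=154, l++
l=5 r=8: min(5,20)*3=15 best=154, l++
l=6 r=8: min(6,20)*2=12 best=154, l++

l=7, r=8, best area=154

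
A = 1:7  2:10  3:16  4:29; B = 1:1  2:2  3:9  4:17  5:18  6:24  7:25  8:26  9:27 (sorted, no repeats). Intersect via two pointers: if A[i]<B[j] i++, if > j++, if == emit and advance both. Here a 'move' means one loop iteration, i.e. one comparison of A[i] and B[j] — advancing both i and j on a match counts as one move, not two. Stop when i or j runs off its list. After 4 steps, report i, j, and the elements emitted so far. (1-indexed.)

[i=1,j=1] 7>1 → j++
[i=1,j=2] 7>2 → j++
[i=1,j=3] 7<9 → i++
[i=2,j=3] 10>9 → j++

i=2, j=4, emitted=[]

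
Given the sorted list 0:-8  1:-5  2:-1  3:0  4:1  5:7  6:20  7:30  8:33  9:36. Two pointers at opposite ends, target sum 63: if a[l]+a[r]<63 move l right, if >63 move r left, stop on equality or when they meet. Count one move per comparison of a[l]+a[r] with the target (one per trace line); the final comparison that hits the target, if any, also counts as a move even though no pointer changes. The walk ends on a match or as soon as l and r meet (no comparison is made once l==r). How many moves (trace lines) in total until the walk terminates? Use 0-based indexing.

9 moves

[0,9] -8+36=28 <63 → l++
[1,9] -5+36=31 <63 → l++
[2,9] -1+36=35 <63 → l++
[3,9] 0+36=36 <63 → l++
[4,9] 1+36=37 <63 → l++
[5,9] 7+36=43 <63 → l++
[6,9] 20+36=56 <63 → l++
[7,9] 30+36=66 >63 → r--
[7,8] 30+33=63 → found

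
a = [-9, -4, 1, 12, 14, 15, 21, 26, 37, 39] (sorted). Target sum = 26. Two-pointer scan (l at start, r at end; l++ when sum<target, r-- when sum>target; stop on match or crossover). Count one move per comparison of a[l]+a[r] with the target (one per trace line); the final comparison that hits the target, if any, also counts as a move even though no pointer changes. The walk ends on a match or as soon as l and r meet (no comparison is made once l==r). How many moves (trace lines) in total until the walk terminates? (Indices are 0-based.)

9 moves

[0,9] -9+39=30 >26 → r--
[0,8] -9+37=28 >26 → r--
[0,7] -9+26=17 <26 → l++
[1,7] -4+26=22 <26 → l++
[2,7] 1+26=27 >26 → r--
[2,6] 1+21=22 <26 → l++
[3,6] 12+21=33 >26 → r--
[3,5] 12+15=27 >26 → r--
[3,4] 12+14=26 → found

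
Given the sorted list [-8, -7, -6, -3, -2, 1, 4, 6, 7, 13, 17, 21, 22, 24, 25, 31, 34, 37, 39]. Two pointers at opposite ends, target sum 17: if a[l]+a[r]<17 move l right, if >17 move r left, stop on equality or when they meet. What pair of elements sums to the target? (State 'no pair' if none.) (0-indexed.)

(-8, 25)

[0,18] -8+39=31 >17 → r--
[0,17] -8+37=29 >17 → r--
[0,16] -8+34=26 >17 → r--
[0,15] -8+31=23 >17 → r--
[0,14] -8+25=17 → found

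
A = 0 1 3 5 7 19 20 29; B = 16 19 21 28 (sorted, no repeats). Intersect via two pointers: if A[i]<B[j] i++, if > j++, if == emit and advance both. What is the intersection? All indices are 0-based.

[i=0,j=0] 0<16 → i++
[i=1,j=0] 1<16 → i++
[i=2,j=0] 3<16 → i++
[i=3,j=0] 5<16 → i++
[i=4,j=0] 7<16 → i++
[i=5,j=0] 19>16 → j++
[i=5,j=1] 19==19 emit → i++,j++
[i=6,j=2] 20<21 → i++
[i=7,j=2] 29>21 → j++
[i=7,j=3] 29>28 → j++

intersection = [19]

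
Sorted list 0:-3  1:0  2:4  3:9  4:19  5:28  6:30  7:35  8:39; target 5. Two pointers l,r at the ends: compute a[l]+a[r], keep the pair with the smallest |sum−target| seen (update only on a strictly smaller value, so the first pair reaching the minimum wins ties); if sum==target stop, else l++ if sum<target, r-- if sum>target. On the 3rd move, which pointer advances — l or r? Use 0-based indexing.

r

l=0 r=8: -3+39=36 d=31 *, r--
l=0 r=7: -3+35=32 d=27 *, r--
l=0 r=6: -3+30=27 d=22 *, r--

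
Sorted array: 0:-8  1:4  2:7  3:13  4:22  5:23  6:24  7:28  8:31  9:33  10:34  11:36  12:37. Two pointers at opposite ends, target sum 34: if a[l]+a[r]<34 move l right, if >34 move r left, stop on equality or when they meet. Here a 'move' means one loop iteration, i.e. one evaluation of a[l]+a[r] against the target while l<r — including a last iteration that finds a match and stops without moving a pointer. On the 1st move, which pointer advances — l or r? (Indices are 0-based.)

l=0 r=12: -8+37=29 <34, l++

l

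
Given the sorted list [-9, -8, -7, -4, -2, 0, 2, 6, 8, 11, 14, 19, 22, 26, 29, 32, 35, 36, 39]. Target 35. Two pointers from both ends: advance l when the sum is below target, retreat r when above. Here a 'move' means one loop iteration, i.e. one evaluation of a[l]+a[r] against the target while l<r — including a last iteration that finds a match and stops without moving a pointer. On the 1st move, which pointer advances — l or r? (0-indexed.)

[0,18] -9+39=30 <35 → l++

l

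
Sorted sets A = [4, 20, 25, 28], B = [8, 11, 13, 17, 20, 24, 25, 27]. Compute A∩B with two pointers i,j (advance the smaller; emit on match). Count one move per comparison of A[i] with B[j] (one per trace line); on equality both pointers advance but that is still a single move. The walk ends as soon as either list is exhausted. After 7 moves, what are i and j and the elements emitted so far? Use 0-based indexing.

i=2, j=6, emitted=[20]

[i=0,j=0] 4<8 → i++
[i=1,j=0] 20>8 → j++
[i=1,j=1] 20>11 → j++
[i=1,j=2] 20>13 → j++
[i=1,j=3] 20>17 → j++
[i=1,j=4] 20==20 emit → i++,j++
[i=2,j=5] 25>24 → j++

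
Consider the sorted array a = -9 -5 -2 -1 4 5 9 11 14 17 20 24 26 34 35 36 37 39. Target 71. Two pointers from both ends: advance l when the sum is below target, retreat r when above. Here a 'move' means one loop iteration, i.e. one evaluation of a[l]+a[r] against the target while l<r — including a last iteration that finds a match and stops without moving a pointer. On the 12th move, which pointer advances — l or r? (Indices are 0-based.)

l

[0,17] -9+39=30 <71 → l++
[1,17] -5+39=34 <71 → l++
[2,17] -2+39=37 <71 → l++
[3,17] -1+39=38 <71 → l++
[4,17] 4+39=43 <71 → l++
[5,17] 5+39=44 <71 → l++
[6,17] 9+39=48 <71 → l++
[7,17] 11+39=50 <71 → l++
[8,17] 14+39=53 <71 → l++
[9,17] 17+39=56 <71 → l++
[10,17] 20+39=59 <71 → l++
[11,17] 24+39=63 <71 → l++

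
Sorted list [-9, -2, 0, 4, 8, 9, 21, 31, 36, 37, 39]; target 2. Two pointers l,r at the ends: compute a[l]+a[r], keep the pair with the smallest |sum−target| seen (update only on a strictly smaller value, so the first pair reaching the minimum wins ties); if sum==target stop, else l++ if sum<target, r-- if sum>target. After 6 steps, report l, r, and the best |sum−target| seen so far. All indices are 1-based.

[1,11] -9+39=30 d=28 * → r--
[1,10] -9+37=28 d=26 * → r--
[1,9] -9+36=27 d=25 * → r--
[1,8] -9+31=22 d=20 * → r--
[1,7] -9+21=12 d=10 * → r--
[1,6] -9+9=0 d=2 * → l++

l=2, r=6, best |Δ|=2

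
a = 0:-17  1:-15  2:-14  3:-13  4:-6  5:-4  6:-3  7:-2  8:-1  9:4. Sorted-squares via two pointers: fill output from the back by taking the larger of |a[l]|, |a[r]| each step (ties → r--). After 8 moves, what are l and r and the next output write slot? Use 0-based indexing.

l=0 r=9: |-17|>|4| out[9]=289, l++
l=1 r=9: |-15|>|4| out[8]=225, l++
l=2 r=9: |-14|>|4| out[7]=196, l++
l=3 r=9: |-13|>|4| out[6]=169, l++
l=4 r=9: |-6|>|4| out[5]=36, l++
l=5 r=9: |-4|<=|4| out[4]=16, r--
l=5 r=8: |-4|>|-1| out[3]=16, l++
l=6 r=8: |-3|>|-1| out[2]=9, l++

l=7, r=8, next write slot=1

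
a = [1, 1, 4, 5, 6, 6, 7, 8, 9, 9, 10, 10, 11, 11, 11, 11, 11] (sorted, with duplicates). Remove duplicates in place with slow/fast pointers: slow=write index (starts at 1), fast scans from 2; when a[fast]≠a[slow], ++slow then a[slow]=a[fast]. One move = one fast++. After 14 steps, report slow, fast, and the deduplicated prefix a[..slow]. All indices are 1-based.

slow=1 fast=2: a[fast]=1=a[slow] dup, fast++
slow=1 fast=3: a[fast]=4≠a[slow]=1 write a[2]=4, slow++,fast++
slow=2 fast=4: a[fast]=5≠a[slow]=4 write a[3]=5, slow++,fast++
slow=3 fast=5: a[fast]=6≠a[slow]=5 write a[4]=6, slow++,fast++
slow=4 fast=6: a[fast]=6=a[slow] dup, fast++
slow=4 fast=7: a[fast]=7≠a[slow]=6 write a[5]=7, slow++,fast++
slow=5 fast=8: a[fast]=8≠a[slow]=7 write a[6]=8, slow++,fast++
slow=6 fast=9: a[fast]=9≠a[slow]=8 write a[7]=9, slow++,fast++
slow=7 fast=10: a[fast]=9=a[slow] dup, fast++
slow=7 fast=11: a[fast]=10≠a[slow]=9 write a[8]=10, slow++,fast++
slow=8 fast=12: a[fast]=10=a[slow] dup, fast++
slow=8 fast=13: a[fast]=11≠a[slow]=10 write a[9]=11, slow++,fast++
slow=9 fast=14: a[fast]=11=a[slow] dup, fast++
slow=9 fast=15: a[fast]=11=a[slow] dup, fast++

slow=9, fast=16, prefix=[1, 4, 5, 6, 7, 8, 9, 10, 11]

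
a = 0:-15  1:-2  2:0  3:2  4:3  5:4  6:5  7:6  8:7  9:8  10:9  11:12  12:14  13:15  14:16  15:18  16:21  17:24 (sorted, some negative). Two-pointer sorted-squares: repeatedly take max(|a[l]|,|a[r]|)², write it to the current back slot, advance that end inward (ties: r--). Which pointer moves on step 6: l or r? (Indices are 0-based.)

l

l=0 r=17: |-15|<=|24| out[17]=576, r--
l=0 r=16: |-15|<=|21| out[16]=441, r--
l=0 r=15: |-15|<=|18| out[15]=324, r--
l=0 r=14: |-15|<=|16| out[14]=256, r--
l=0 r=13: |-15|<=|15| out[13]=225, r--
l=0 r=12: |-15|>|14| out[12]=225, l++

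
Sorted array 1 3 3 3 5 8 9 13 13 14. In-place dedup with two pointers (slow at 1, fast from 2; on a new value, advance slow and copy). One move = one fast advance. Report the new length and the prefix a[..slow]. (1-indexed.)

(s=1,f=2) a[fast]=3≠a[slow]=1 write a[2]=3 → slow++,fast++
(s=2,f=3) a[fast]=3=a[slow] dup → fast++
(s=2,f=4) a[fast]=3=a[slow] dup → fast++
(s=2,f=5) a[fast]=5≠a[slow]=3 write a[3]=5 → slow++,fast++
(s=3,f=6) a[fast]=8≠a[slow]=5 write a[4]=8 → slow++,fast++
(s=4,f=7) a[fast]=9≠a[slow]=8 write a[5]=9 → slow++,fast++
(s=5,f=8) a[fast]=13≠a[slow]=9 write a[6]=13 → slow++,fast++
(s=6,f=9) a[fast]=13=a[slow] dup → fast++
(s=6,f=10) a[fast]=14≠a[slow]=13 write a[7]=14 → slow++,fast++

length 7; prefix = [1, 3, 5, 8, 9, 13, 14]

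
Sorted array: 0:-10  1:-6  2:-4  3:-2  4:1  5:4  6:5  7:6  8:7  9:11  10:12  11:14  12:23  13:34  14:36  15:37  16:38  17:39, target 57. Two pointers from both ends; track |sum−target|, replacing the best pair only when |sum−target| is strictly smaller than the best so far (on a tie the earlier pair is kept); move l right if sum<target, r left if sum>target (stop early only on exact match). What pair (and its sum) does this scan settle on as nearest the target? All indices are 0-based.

pair (23, 34) with sum 57 (|Δ|=0)

l=0 r=17: -10+39=29 d=28 *, l++
l=1 r=17: -6+39=33 d=24 *, l++
l=2 r=17: -4+39=35 d=22 *, l++
l=3 r=17: -2+39=37 d=20 *, l++
l=4 r=17: 1+39=40 d=17 *, l++
l=5 r=17: 4+39=43 d=14 *, l++
l=6 r=17: 5+39=44 d=13 *, l++
l=7 r=17: 6+39=45 d=12 *, l++
l=8 r=17: 7+39=46 d=11 *, l++
l=9 r=17: 11+39=50 d=7 *, l++
l=10 r=17: 12+39=51 d=6 *, l++
l=11 r=17: 14+39=53 d=4 *, l++
l=12 r=17: 23+39=62 d=5, r--
l=12 r=16: 23+38=61 d=4, r--
l=12 r=15: 23+37=60 d=3 *, r--
l=12 r=14: 23+36=59 d=2 *, r--
l=12 r=13: 23+34=57 d=0 *, stop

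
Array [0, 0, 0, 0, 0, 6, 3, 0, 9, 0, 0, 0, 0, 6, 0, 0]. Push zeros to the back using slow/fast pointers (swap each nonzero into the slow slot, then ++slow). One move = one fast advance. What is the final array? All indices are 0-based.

(s=0,f=0) a[fast]=0 → fast++
(s=0,f=1) a[fast]=0 → fast++
(s=0,f=2) a[fast]=0 → fast++
(s=0,f=3) a[fast]=0 → fast++
(s=0,f=4) a[fast]=0 → fast++
(s=0,f=5) a[fast]=6≠0 swap→a[0]=6 → slow++,fast++
(s=1,f=6) a[fast]=3≠0 swap→a[1]=3 → slow++,fast++
(s=2,f=7) a[fast]=0 → fast++
(s=2,f=8) a[fast]=9≠0 swap→a[2]=9 → slow++,fast++
(s=3,f=9) a[fast]=0 → fast++
(s=3,f=10) a[fast]=0 → fast++
(s=3,f=11) a[fast]=0 → fast++
(s=3,f=12) a[fast]=0 → fast++
(s=3,f=13) a[fast]=6≠0 swap→a[3]=6 → slow++,fast++
(s=4,f=14) a[fast]=0 → fast++
(s=4,f=15) a[fast]=0 → fast++

[6, 3, 9, 6, 0, 0, 0, 0, 0, 0, 0, 0, 0, 0, 0, 0]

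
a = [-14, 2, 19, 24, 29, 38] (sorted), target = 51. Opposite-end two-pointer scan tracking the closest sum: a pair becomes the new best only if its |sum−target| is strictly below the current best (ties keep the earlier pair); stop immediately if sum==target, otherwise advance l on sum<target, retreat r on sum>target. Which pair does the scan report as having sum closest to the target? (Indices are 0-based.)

[0,5] -14+38=24 d=27 * → l++
[1,5] 2+38=40 d=11 * → l++
[2,5] 19+38=57 d=6 * → r--
[2,4] 19+29=48 d=3 * → l++
[3,4] 24+29=53 d=2 * → r--

pair (24, 29) with sum 53 (|Δ|=2)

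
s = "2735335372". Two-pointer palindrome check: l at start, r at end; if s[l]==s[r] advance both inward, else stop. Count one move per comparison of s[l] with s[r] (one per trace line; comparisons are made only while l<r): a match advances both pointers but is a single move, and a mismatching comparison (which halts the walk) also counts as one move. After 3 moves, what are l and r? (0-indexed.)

l=3, r=6

[0,9] '2'=='2' → l++,r--
[1,8] '7'=='7' → l++,r--
[2,7] '3'=='3' → l++,r--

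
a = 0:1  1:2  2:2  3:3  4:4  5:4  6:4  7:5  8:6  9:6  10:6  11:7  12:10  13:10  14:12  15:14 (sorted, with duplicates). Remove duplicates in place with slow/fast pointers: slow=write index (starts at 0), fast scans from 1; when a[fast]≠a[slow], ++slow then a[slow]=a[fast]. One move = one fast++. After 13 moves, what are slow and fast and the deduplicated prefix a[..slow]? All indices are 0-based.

slow=7, fast=14, prefix=[1, 2, 3, 4, 5, 6, 7, 10]

(s=0,f=1) a[fast]=2≠a[slow]=1 write a[1]=2 → slow++,fast++
(s=1,f=2) a[fast]=2=a[slow] dup → fast++
(s=1,f=3) a[fast]=3≠a[slow]=2 write a[2]=3 → slow++,fast++
(s=2,f=4) a[fast]=4≠a[slow]=3 write a[3]=4 → slow++,fast++
(s=3,f=5) a[fast]=4=a[slow] dup → fast++
(s=3,f=6) a[fast]=4=a[slow] dup → fast++
(s=3,f=7) a[fast]=5≠a[slow]=4 write a[4]=5 → slow++,fast++
(s=4,f=8) a[fast]=6≠a[slow]=5 write a[5]=6 → slow++,fast++
(s=5,f=9) a[fast]=6=a[slow] dup → fast++
(s=5,f=10) a[fast]=6=a[slow] dup → fast++
(s=5,f=11) a[fast]=7≠a[slow]=6 write a[6]=7 → slow++,fast++
(s=6,f=12) a[fast]=10≠a[slow]=7 write a[7]=10 → slow++,fast++
(s=7,f=13) a[fast]=10=a[slow] dup → fast++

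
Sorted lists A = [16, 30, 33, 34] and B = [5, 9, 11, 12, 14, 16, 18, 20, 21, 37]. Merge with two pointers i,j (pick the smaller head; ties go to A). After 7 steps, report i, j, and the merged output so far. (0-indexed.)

i=1, j=6, merged so far=[5, 9, 11, 12, 14, 16, 16]

[i=0,j=0] A[i]=16>B[j]=5 take 5 → j++
[i=0,j=1] A[i]=16>B[j]=9 take 9 → j++
[i=0,j=2] A[i]=16>B[j]=11 take 11 → j++
[i=0,j=3] A[i]=16>B[j]=12 take 12 → j++
[i=0,j=4] A[i]=16>B[j]=14 take 14 → j++
[i=0,j=5] A[i]=16<=B[j]=16 take 16 → i++
[i=1,j=5] A[i]=30>B[j]=16 take 16 → j++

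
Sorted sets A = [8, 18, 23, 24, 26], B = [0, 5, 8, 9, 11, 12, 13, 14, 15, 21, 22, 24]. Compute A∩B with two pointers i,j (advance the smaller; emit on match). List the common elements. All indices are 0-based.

intersection = [8, 24]

[i=0,j=0] 8>0 → j++
[i=0,j=1] 8>5 → j++
[i=0,j=2] 8==8 emit → i++,j++
[i=1,j=3] 18>9 → j++
[i=1,j=4] 18>11 → j++
[i=1,j=5] 18>12 → j++
[i=1,j=6] 18>13 → j++
[i=1,j=7] 18>14 → j++
[i=1,j=8] 18>15 → j++
[i=1,j=9] 18<21 → i++
[i=2,j=9] 23>21 → j++
[i=2,j=10] 23>22 → j++
[i=2,j=11] 23<24 → i++
[i=3,j=11] 24==24 emit → i++,j++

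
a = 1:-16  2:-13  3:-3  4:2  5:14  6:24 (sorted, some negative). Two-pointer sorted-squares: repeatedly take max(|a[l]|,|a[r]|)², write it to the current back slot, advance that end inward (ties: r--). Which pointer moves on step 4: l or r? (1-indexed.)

l=1 r=6: |-16|<=|24| out[6]=576, r--
l=1 r=5: |-16|>|14| out[5]=256, l++
l=2 r=5: |-13|<=|14| out[4]=196, r--
l=2 r=4: |-13|>|2| out[3]=169, l++

l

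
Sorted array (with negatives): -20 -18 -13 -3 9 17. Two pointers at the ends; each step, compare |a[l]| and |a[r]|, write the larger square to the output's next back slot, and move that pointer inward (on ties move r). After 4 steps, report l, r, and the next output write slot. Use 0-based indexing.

l=0 r=5: |-20|>|17| out[5]=400, l++
l=1 r=5: |-18|>|17| out[4]=324, l++
l=2 r=5: |-13|<=|17| out[3]=289, r--
l=2 r=4: |-13|>|9| out[2]=169, l++

l=3, r=4, next write slot=1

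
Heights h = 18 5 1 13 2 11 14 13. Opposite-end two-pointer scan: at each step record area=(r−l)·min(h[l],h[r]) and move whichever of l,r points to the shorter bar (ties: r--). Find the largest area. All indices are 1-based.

max area = 91

l=1 r=8: min(18,13)*7=91 best=91 *, r--
l=1 r=7: min(18,14)*6=84 best=91, r--
l=1 r=6: min(18,11)*5=55 best=91, r--
l=1 r=5: min(18,2)*4=8 best=91, r--
l=1 r=4: min(18,13)*3=39 best=91, r--
l=1 r=3: min(18,1)*2=2 best=91, r--
l=1 r=2: min(18,5)*1=5 best=91, r--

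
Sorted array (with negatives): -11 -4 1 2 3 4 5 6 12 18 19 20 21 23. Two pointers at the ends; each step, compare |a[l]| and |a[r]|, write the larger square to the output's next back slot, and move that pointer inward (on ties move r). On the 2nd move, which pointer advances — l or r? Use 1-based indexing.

r

l=1 r=14: |-11|<=|23| out[14]=529, r--
l=1 r=13: |-11|<=|21| out[13]=441, r--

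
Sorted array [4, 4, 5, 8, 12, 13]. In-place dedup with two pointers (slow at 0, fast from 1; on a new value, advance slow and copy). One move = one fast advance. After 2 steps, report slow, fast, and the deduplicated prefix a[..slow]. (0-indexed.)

slow=1, fast=3, prefix=[4, 5]

slow=0 fast=1: a[fast]=4=a[slow] dup, fast++
slow=0 fast=2: a[fast]=5≠a[slow]=4 write a[1]=5, slow++,fast++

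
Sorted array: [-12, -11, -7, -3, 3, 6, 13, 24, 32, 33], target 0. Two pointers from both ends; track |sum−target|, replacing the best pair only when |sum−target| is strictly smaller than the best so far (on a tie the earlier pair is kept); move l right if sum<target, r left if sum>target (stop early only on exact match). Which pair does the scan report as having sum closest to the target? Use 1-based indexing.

pair (-3, 3) with sum 0 (|Δ|=0)

[1,10] -12+33=21 d=21 * → r--
[1,9] -12+32=20 d=20 * → r--
[1,8] -12+24=12 d=12 * → r--
[1,7] -12+13=1 d=1 * → r--
[1,6] -12+6=-6 d=6 → l++
[2,6] -11+6=-5 d=5 → l++
[3,6] -7+6=-1 d=1 → l++
[4,6] -3+6=3 d=3 → r--
[4,5] -3+3=0 d=0 * → stop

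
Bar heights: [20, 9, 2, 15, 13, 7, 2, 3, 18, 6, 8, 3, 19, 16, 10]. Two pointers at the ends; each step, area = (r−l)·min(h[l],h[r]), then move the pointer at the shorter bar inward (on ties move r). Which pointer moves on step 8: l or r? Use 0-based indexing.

l=0 r=14: min(20,10)*14=140 best=140 *, r--
l=0 r=13: min(20,16)*13=208 best=208 *, r--
l=0 r=12: min(20,19)*12=228 best=228 *, r--
l=0 r=11: min(20,3)*11=33 best=228, r--
l=0 r=10: min(20,8)*10=80 best=228, r--
l=0 r=9: min(20,6)*9=54 best=228, r--
l=0 r=8: min(20,18)*8=144 best=228, r--
l=0 r=7: min(20,3)*7=21 best=228, r--

r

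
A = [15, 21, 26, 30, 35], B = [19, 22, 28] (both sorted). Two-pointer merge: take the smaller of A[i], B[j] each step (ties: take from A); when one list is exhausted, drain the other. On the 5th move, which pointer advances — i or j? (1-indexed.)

i

[i=1,j=1] A[i]=15<=B[j]=19 take 15 → i++
[i=2,j=1] A[i]=21>B[j]=19 take 19 → j++
[i=2,j=2] A[i]=21<=B[j]=22 take 21 → i++
[i=3,j=2] A[i]=26>B[j]=22 take 22 → j++
[i=3,j=3] A[i]=26<=B[j]=28 take 26 → i++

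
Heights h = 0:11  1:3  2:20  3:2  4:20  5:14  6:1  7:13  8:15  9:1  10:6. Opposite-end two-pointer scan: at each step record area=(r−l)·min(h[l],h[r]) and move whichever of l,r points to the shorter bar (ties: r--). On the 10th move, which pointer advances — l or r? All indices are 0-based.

l=0 r=10: min(11,6)*10=60 best=60 *, r--
l=0 r=9: min(11,1)*9=9 best=60, r--
l=0 r=8: min(11,15)*8=88 best=88 *, l++
l=1 r=8: min(3,15)*7=21 best=88, l++
l=2 r=8: min(20,15)*6=90 best=90 *, r--
l=2 r=7: min(20,13)*5=65 best=90, r--
l=2 r=6: min(20,1)*4=4 best=90, r--
l=2 r=5: min(20,14)*3=42 best=90, r--
l=2 r=4: min(20,20)*2=40 best=90, r--
l=2 r=3: min(20,2)*1=2 best=90, r--

r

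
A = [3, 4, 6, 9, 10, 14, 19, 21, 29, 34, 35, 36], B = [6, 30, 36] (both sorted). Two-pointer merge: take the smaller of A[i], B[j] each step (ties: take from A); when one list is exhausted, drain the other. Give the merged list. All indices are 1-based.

i=1 j=1: A[i]=3<=B[j]=6 take 3, i++
i=2 j=1: A[i]=4<=B[j]=6 take 4, i++
i=3 j=1: A[i]=6<=B[j]=6 take 6, i++
i=4 j=1: A[i]=9>B[j]=6 take 6, j++
i=4 j=2: A[i]=9<=B[j]=30 take 9, i++
i=5 j=2: A[i]=10<=B[j]=30 take 10, i++
i=6 j=2: A[i]=14<=B[j]=30 take 14, i++
i=7 j=2: A[i]=19<=B[j]=30 take 19, i++
i=8 j=2: A[i]=21<=B[j]=30 take 21, i++
i=9 j=2: A[i]=29<=B[j]=30 take 29, i++
i=10 j=2: A[i]=34>B[j]=30 take 30, j++
i=10 j=3: A[i]=34<=B[j]=36 take 34, i++
i=11 j=3: A[i]=35<=B[j]=36 take 35, i++
i=12 j=3: A[i]=36<=B[j]=36 take 36, i++
i=13 j=3: A done, take B[j]=36, j++

[3, 4, 6, 6, 9, 10, 14, 19, 21, 29, 30, 34, 35, 36, 36]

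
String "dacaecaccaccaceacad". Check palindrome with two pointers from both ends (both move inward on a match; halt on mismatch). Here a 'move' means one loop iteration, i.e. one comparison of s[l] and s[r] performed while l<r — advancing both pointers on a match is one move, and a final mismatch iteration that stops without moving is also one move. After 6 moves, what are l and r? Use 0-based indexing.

l=6, r=12

[0,18] 'd'=='d' → l++,r--
[1,17] 'a'=='a' → l++,r--
[2,16] 'c'=='c' → l++,r--
[3,15] 'a'=='a' → l++,r--
[4,14] 'e'=='e' → l++,r--
[5,13] 'c'=='c' → l++,r--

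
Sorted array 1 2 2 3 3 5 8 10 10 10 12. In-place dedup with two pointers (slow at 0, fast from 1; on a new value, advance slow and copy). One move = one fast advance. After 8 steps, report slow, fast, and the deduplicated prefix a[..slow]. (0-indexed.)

slow=5, fast=9, prefix=[1, 2, 3, 5, 8, 10]

(s=0,f=1) a[fast]=2≠a[slow]=1 write a[1]=2 → slow++,fast++
(s=1,f=2) a[fast]=2=a[slow] dup → fast++
(s=1,f=3) a[fast]=3≠a[slow]=2 write a[2]=3 → slow++,fast++
(s=2,f=4) a[fast]=3=a[slow] dup → fast++
(s=2,f=5) a[fast]=5≠a[slow]=3 write a[3]=5 → slow++,fast++
(s=3,f=6) a[fast]=8≠a[slow]=5 write a[4]=8 → slow++,fast++
(s=4,f=7) a[fast]=10≠a[slow]=8 write a[5]=10 → slow++,fast++
(s=5,f=8) a[fast]=10=a[slow] dup → fast++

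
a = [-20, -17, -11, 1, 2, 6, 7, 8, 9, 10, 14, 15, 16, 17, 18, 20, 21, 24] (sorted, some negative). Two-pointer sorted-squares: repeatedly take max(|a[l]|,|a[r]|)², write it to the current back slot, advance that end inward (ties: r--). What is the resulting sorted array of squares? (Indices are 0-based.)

[1, 4, 36, 49, 64, 81, 100, 121, 196, 225, 256, 289, 289, 324, 400, 400, 441, 576]

[0,17] |-20|<=|24| out[17]=576 → r--
[0,16] |-20|<=|21| out[16]=441 → r--
[0,15] |-20|<=|20| out[15]=400 → r--
[0,14] |-20|>|18| out[14]=400 → l++
[1,14] |-17|<=|18| out[13]=324 → r--
[1,13] |-17|<=|17| out[12]=289 → r--
[1,12] |-17|>|16| out[11]=289 → l++
[2,12] |-11|<=|16| out[10]=256 → r--
[2,11] |-11|<=|15| out[9]=225 → r--
[2,10] |-11|<=|14| out[8]=196 → r--
[2,9] |-11|>|10| out[7]=121 → l++
[3,9] |1|<=|10| out[6]=100 → r--
[3,8] |1|<=|9| out[5]=81 → r--
[3,7] |1|<=|8| out[4]=64 → r--
[3,6] |1|<=|7| out[3]=49 → r--
[3,5] |1|<=|6| out[2]=36 → r--
[3,4] |1|<=|2| out[1]=4 → r--
[3,3] |1|<=|1| out[0]=1 → r--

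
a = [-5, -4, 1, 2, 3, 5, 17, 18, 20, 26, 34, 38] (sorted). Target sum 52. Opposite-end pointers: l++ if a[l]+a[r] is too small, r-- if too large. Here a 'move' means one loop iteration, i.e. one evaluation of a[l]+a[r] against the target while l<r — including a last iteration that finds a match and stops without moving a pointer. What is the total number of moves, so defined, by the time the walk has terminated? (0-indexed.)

l=0 r=11: -5+38=33 <52, l++
l=1 r=11: -4+38=34 <52, l++
l=2 r=11: 1+38=39 <52, l++
l=3 r=11: 2+38=40 <52, l++
l=4 r=11: 3+38=41 <52, l++
l=5 r=11: 5+38=43 <52, l++
l=6 r=11: 17+38=55 >52, r--
l=6 r=10: 17+34=51 <52, l++
l=7 r=10: 18+34=52, found

9 moves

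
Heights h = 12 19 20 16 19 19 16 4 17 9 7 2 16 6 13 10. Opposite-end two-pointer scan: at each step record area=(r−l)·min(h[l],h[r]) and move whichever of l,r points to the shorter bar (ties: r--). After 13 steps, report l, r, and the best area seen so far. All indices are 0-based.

[0,15] min(12,10)*15=150 best=150 * → r--
[0,14] min(12,13)*14=168 best=168 * → l++
[1,14] min(19,13)*13=169 best=169 * → r--
[1,13] min(19,6)*12=72 best=169 → r--
[1,12] min(19,16)*11=176 best=176 * → r--
[1,11] min(19,2)*10=20 best=176 → r--
[1,10] min(19,7)*9=63 best=176 → r--
[1,9] min(19,9)*8=72 best=176 → r--
[1,8] min(19,17)*7=119 best=176 → r--
[1,7] min(19,4)*6=24 best=176 → r--
[1,6] min(19,16)*5=80 best=176 → r--
[1,5] min(19,19)*4=76 best=176 → r--
[1,4] min(19,19)*3=57 best=176 → r--

l=1, r=3, best area=176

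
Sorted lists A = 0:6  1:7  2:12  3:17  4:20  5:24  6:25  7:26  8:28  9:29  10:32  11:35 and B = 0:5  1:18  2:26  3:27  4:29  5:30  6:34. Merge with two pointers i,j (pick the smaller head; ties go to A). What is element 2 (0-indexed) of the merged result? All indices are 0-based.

merged[2] = 7

[i=0,j=0] A[i]=6>B[j]=5 take 5 → j++
[i=0,j=1] A[i]=6<=B[j]=18 take 6 → i++
[i=1,j=1] A[i]=7<=B[j]=18 take 7 → i++
[i=2,j=1] A[i]=12<=B[j]=18 take 12 → i++
[i=3,j=1] A[i]=17<=B[j]=18 take 17 → i++
[i=4,j=1] A[i]=20>B[j]=18 take 18 → j++
[i=4,j=2] A[i]=20<=B[j]=26 take 20 → i++
[i=5,j=2] A[i]=24<=B[j]=26 take 24 → i++
[i=6,j=2] A[i]=25<=B[j]=26 take 25 → i++
[i=7,j=2] A[i]=26<=B[j]=26 take 26 → i++
[i=8,j=2] A[i]=28>B[j]=26 take 26 → j++
[i=8,j=3] A[i]=28>B[j]=27 take 27 → j++
[i=8,j=4] A[i]=28<=B[j]=29 take 28 → i++
[i=9,j=4] A[i]=29<=B[j]=29 take 29 → i++
[i=10,j=4] A[i]=32>B[j]=29 take 29 → j++
[i=10,j=5] A[i]=32>B[j]=30 take 30 → j++
[i=10,j=6] A[i]=32<=B[j]=34 take 32 → i++
[i=11,j=6] A[i]=35>B[j]=34 take 34 → j++
[i=11,j=7] B done, take A[i]=35 → i++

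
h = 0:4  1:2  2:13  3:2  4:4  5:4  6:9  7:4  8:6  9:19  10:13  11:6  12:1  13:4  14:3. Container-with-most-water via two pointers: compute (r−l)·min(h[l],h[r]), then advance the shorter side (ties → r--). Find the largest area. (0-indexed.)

l=0 r=14: min(4,3)*14=42 best=42 *, r--
l=0 r=13: min(4,4)*13=52 best=52 *, r--
l=0 r=12: min(4,1)*12=12 best=52, r--
l=0 r=11: min(4,6)*11=44 best=52, l++
l=1 r=11: min(2,6)*10=20 best=52, l++
l=2 r=11: min(13,6)*9=54 best=54 *, r--
l=2 r=10: min(13,13)*8=104 best=104 *, r--
l=2 r=9: min(13,19)*7=91 best=104, l++
l=3 r=9: min(2,19)*6=12 best=104, l++
l=4 r=9: min(4,19)*5=20 best=104, l++
l=5 r=9: min(4,19)*4=16 best=104, l++
l=6 r=9: min(9,19)*3=27 best=104, l++
l=7 r=9: min(4,19)*2=8 best=104, l++
l=8 r=9: min(6,19)*1=6 best=104, l++

max area = 104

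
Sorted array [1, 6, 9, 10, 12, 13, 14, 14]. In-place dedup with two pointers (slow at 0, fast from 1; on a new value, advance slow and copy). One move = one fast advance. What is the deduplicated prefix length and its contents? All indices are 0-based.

length 7; prefix = [1, 6, 9, 10, 12, 13, 14]

slow=0 fast=1: a[fast]=6≠a[slow]=1 write a[1]=6, slow++,fast++
slow=1 fast=2: a[fast]=9≠a[slow]=6 write a[2]=9, slow++,fast++
slow=2 fast=3: a[fast]=10≠a[slow]=9 write a[3]=10, slow++,fast++
slow=3 fast=4: a[fast]=12≠a[slow]=10 write a[4]=12, slow++,fast++
slow=4 fast=5: a[fast]=13≠a[slow]=12 write a[5]=13, slow++,fast++
slow=5 fast=6: a[fast]=14≠a[slow]=13 write a[6]=14, slow++,fast++
slow=6 fast=7: a[fast]=14=a[slow] dup, fast++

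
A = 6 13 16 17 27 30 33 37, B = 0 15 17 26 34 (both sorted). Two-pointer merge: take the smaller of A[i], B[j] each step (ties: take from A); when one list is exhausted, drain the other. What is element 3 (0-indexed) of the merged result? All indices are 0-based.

[i=0,j=0] A[i]=6>B[j]=0 take 0 → j++
[i=0,j=1] A[i]=6<=B[j]=15 take 6 → i++
[i=1,j=1] A[i]=13<=B[j]=15 take 13 → i++
[i=2,j=1] A[i]=16>B[j]=15 take 15 → j++
[i=2,j=2] A[i]=16<=B[j]=17 take 16 → i++
[i=3,j=2] A[i]=17<=B[j]=17 take 17 → i++
[i=4,j=2] A[i]=27>B[j]=17 take 17 → j++
[i=4,j=3] A[i]=27>B[j]=26 take 26 → j++
[i=4,j=4] A[i]=27<=B[j]=34 take 27 → i++
[i=5,j=4] A[i]=30<=B[j]=34 take 30 → i++
[i=6,j=4] A[i]=33<=B[j]=34 take 33 → i++
[i=7,j=4] A[i]=37>B[j]=34 take 34 → j++
[i=7,j=5] B done, take A[i]=37 → i++

merged[3] = 15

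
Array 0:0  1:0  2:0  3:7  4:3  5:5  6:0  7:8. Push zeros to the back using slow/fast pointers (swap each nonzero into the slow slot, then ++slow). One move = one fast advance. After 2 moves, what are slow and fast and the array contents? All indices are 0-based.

slow=0, fast=2, a=[0, 0, 0, 7, 3, 5, 0, 8]

slow=0 fast=0: a[fast]=0, fast++
slow=0 fast=1: a[fast]=0, fast++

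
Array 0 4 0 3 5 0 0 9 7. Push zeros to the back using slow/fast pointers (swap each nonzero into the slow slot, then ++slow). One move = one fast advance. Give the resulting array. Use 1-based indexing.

slow=1 fast=1: a[fast]=0, fast++
slow=1 fast=2: a[fast]=4≠0 swap→a[1]=4, slow++,fast++
slow=2 fast=3: a[fast]=0, fast++
slow=2 fast=4: a[fast]=3≠0 swap→a[2]=3, slow++,fast++
slow=3 fast=5: a[fast]=5≠0 swap→a[3]=5, slow++,fast++
slow=4 fast=6: a[fast]=0, fast++
slow=4 fast=7: a[fast]=0, fast++
slow=4 fast=8: a[fast]=9≠0 swap→a[4]=9, slow++,fast++
slow=5 fast=9: a[fast]=7≠0 swap→a[5]=7, slow++,fast++

[4, 3, 5, 9, 7, 0, 0, 0, 0]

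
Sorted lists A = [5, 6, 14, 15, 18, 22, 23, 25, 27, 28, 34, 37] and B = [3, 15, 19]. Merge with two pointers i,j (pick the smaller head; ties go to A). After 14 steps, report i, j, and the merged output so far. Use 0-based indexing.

[i=0,j=0] A[i]=5>B[j]=3 take 3 → j++
[i=0,j=1] A[i]=5<=B[j]=15 take 5 → i++
[i=1,j=1] A[i]=6<=B[j]=15 take 6 → i++
[i=2,j=1] A[i]=14<=B[j]=15 take 14 → i++
[i=3,j=1] A[i]=15<=B[j]=15 take 15 → i++
[i=4,j=1] A[i]=18>B[j]=15 take 15 → j++
[i=4,j=2] A[i]=18<=B[j]=19 take 18 → i++
[i=5,j=2] A[i]=22>B[j]=19 take 19 → j++
[i=5,j=3] B done, take A[i]=22 → i++
[i=6,j=3] B done, take A[i]=23 → i++
[i=7,j=3] B done, take A[i]=25 → i++
[i=8,j=3] B done, take A[i]=27 → i++
[i=9,j=3] B done, take A[i]=28 → i++
[i=10,j=3] B done, take A[i]=34 → i++

i=11, j=3, merged so far=[3, 5, 6, 14, 15, 15, 18, 19, 22, 23, 25, 27, 28, 34]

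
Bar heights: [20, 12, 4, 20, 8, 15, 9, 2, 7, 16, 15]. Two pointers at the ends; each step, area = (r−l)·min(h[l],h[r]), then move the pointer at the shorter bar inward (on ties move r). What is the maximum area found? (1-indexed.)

[1,11] min(20,15)*10=150 best=150 * → r--
[1,10] min(20,16)*9=144 best=150 → r--
[1,9] min(20,7)*8=56 best=150 → r--
[1,8] min(20,2)*7=14 best=150 → r--
[1,7] min(20,9)*6=54 best=150 → r--
[1,6] min(20,15)*5=75 best=150 → r--
[1,5] min(20,8)*4=32 best=150 → r--
[1,4] min(20,20)*3=60 best=150 → r--
[1,3] min(20,4)*2=8 best=150 → r--
[1,2] min(20,12)*1=12 best=150 → r--

max area = 150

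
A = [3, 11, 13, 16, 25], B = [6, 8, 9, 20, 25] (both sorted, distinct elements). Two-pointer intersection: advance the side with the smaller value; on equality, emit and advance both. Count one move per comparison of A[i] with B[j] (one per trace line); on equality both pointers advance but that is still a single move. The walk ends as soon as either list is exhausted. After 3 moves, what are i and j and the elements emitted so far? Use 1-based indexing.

[i=1,j=1] 3<6 → i++
[i=2,j=1] 11>6 → j++
[i=2,j=2] 11>8 → j++

i=2, j=3, emitted=[]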